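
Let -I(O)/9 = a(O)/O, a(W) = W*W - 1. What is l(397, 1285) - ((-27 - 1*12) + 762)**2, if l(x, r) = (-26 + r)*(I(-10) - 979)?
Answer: -16431131/10 ≈ -1.6431e+6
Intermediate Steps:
a(W) = -1 + W**2 (a(W) = W**2 - 1 = -1 + W**2)
I(O) = -9*(-1 + O**2)/O
l(x, r) = 115687/5 - 8899*r/10 (l(x, r) = (-26 + r)*((-9*(-10) + 9/(-10)) - 979) = (-26 + r)*((90 + 9*(-1/10)) - 979) = (-26 + r)*((90 - 9/10) - 979) = (-26 + r)*(891/10 - 979) = (-26 + r)*(-8899/10) = 115687/5 - 8899*r/10)
l(397, 1285) - ((-27 - 1*12) + 762)**2 = (115687/5 - 8899/10*1285) - ((-27 - 1*12) + 762)**2 = (115687/5 - 2287043/2) - ((-27 - 12) + 762)**2 = -11203841/10 - (-39 + 762)**2 = -11203841/10 - 1*723**2 = -11203841/10 - 1*522729 = -11203841/10 - 522729 = -16431131/10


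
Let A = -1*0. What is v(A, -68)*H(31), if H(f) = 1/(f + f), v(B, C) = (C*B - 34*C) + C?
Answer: 1122/31 ≈ 36.194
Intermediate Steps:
A = 0
v(B, C) = -33*C + B*C (v(B, C) = (B*C - 34*C) + C = (-34*C + B*C) + C = -33*C + B*C)
H(f) = 1/(2*f)
v(A, -68)*H(31) = (-68*(-33 + 0))*((½)/31) = (-68*(-33))*((½)*(1/31)) = 2244*(1/62) = 1122/31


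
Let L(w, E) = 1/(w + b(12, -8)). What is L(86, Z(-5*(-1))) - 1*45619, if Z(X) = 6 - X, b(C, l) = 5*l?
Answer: -2098473/46 ≈ -45619.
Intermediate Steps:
L(w, E) = 1/(-40 + w) (L(w, E) = 1/(w + 5*(-8)) = 1/(w - 40) = 1/(-40 + w))
L(86, Z(-5*(-1))) - 1*45619 = 1/(-40 + 86) - 1*45619 = 1/46 - 45619 = -2098473/46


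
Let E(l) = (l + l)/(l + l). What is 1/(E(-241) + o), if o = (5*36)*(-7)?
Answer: -1/1259 ≈ -0.00079428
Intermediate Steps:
o = -1260 (o = 180*(-7) = -1260)
E(l) = 1 (E(l) = (2*l)/((2*l)) = (2*l)*(1/(2*l)) = 1)
1/(E(-241) + o) = 1/(1 - 1260) = 1/(-1259) = -1/1259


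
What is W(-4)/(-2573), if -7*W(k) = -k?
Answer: 4/18011 ≈ 0.00022209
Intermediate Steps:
W(k) = k/7 (W(k) = -(-1)*k/7 = k/7)
W(-4)/(-2573) = ((1/7)*(-4))/(-2573) = -4/7*(-1/2573) = 4/18011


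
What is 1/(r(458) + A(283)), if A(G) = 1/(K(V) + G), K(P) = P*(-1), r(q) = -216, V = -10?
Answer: -293/63287 ≈ -0.0046297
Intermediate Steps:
K(P) = -P
A(G) = 1/(10 + G) (A(G) = 1/(-1*(-10) + G) = 1/(10 + G))
1/(r(458) + A(283)) = 1/(-216 + 1/(10 + 283)) = 1/(-216 + 1/293) = 1/(-63287/293) = -293/63287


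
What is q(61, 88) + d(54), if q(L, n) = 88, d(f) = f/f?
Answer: 89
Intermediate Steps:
d(f) = 1
q(61, 88) + d(54) = 88 + 1 = 89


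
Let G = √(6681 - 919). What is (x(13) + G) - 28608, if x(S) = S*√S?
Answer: -28608 + √5762 + 13*√13 ≈ -28485.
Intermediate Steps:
x(S) = S^(3/2)
G = √5762 ≈ 75.908
(x(13) + G) - 28608 = (13^(3/2) + √5762) - 28608 = (13*√13 + √5762) - 28608 = (√5762 + 13*√13) - 28608 = -28608 + √5762 + 13*√13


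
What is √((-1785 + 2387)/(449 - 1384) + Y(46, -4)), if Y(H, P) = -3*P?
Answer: √9927830/935 ≈ 3.3699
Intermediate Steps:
√((-1785 + 2387)/(449 - 1384) + Y(46, -4)) = √((-1785 + 2387)/(449 - 1384) - 3*(-4)) = √(602/(-935) + 12) = √(602*(-1/935) + 12) = √(-602/935 + 12) = √(10618/935) = √9927830/935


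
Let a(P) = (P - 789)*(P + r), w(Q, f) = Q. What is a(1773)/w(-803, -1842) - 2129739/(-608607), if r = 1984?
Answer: -749413911533/162903807 ≈ -4600.3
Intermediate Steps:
a(P) = (-789 + P)*(1984 + P) (a(P) = (P - 789)*(P + 1984) = (-789 + P)*(1984 + P))
a(1773)/w(-803, -1842) - 2129739/(-608607) = (-1565376 + 1773**2 + 1195*1773)/(-803) - 2129739/(-608607) = (-1565376 + 3143529 + 2118735)*(-1/803) - 2129739*(-1/608607) = 3696888*(-1/803) + 709913/202869 = -3696888/803 + 709913/202869 = -749413911533/162903807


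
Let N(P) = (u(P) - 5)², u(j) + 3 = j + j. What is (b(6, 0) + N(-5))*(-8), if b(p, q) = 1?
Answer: -2600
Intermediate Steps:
u(j) = -3 + 2*j (u(j) = -3 + (j + j) = -3 + 2*j)
N(P) = (-8 + 2*P)² (N(P) = ((-3 + 2*P) - 5)² = (-8 + 2*P)²)
(b(6, 0) + N(-5))*(-8) = (1 + 4*(-4 - 5)²)*(-8) = (1 + 4*(-9)²)*(-8) = (1 + 4*81)*(-8) = (1 + 324)*(-8) = 325*(-8) = -2600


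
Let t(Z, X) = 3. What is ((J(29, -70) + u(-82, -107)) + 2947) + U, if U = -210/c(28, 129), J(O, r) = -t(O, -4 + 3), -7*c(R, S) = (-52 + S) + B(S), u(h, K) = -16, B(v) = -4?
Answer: 215214/73 ≈ 2948.1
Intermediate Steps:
c(R, S) = 8 - S/7 (c(R, S) = -((-52 + S) - 4)/7 = -(-56 + S)/7 = 8 - S/7)
J(O, r) = -3 (J(O, r) = -1*3 = -3)
U = 1470/73 (U = -210/(8 - ⅐*129) = -210/(8 - 129/7) = -210/(-73/7) = -210*(-7/73) = 1470/73 ≈ 20.137)
((J(29, -70) + u(-82, -107)) + 2947) + U = ((-3 - 16) + 2947) + 1470/73 = (-19 + 2947) + 1470/73 = 2928 + 1470/73 = 215214/73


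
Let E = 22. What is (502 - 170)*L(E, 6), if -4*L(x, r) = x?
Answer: -1826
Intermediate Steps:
L(x, r) = -x/4
(502 - 170)*L(E, 6) = (502 - 170)*(-¼*22) = 332*(-11/2) = -1826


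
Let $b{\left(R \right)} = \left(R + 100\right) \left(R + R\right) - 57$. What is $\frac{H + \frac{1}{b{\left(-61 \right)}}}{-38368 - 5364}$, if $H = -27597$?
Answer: $\frac{33219889}{52642395} \approx 0.63105$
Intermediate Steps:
$b{\left(R \right)} = -57 + 2 R \left(100 + R\right)$ ($b{\left(R \right)} = \left(100 + R\right) 2 R - 57 = 2 R \left(100 + R\right) - 57 = -57 + 2 R \left(100 + R\right)$)
$\frac{H + \frac{1}{b{\left(-61 \right)}}}{-38368 - 5364} = \frac{-27597 + \frac{1}{-57 + 2 \left(-61\right)^{2} + 200 \left(-61\right)}}{-38368 - 5364} = \frac{-27597 + \frac{1}{-57 + 2 \cdot 3721 - 12200}}{-43732} = \left(-27597 + \frac{1}{-57 + 7442 - 12200}\right) \left(- \frac{1}{43732}\right) = \left(-27597 + \frac{1}{-4815}\right) \left(- \frac{1}{43732}\right) = \left(-27597 - \frac{1}{4815}\right) \left(- \frac{1}{43732}\right) = \left(- \frac{132879556}{4815}\right) \left(- \frac{1}{43732}\right) = \frac{33219889}{52642395}$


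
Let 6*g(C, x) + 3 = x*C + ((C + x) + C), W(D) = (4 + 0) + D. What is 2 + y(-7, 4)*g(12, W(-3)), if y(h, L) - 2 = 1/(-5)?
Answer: 61/5 ≈ 12.200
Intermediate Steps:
W(D) = 4 + D
y(h, L) = 9/5 (y(h, L) = 2 + 1/(-5) = 2 - 1/5 = 9/5)
g(C, x) = -1/2 + C/3 + x/6 + C*x/6 (g(C, x) = -1/2 + (x*C + ((C + x) + C))/6 = -1/2 + (C*x + (x + 2*C))/6 = -1/2 + (x + 2*C + C*x)/6 = -1/2 + (C/3 + x/6 + C*x/6) = -1/2 + C/3 + x/6 + C*x/6)
2 + y(-7, 4)*g(12, W(-3)) = 2 + 9*(-1/2 + (1/3)*12 + (4 - 3)/6 + (1/6)*12*(4 - 3))/5 = 2 + 9*(-1/2 + 4 + (1/6)*1 + (1/6)*12*1)/5 = 2 + 9*(-1/2 + 4 + 1/6 + 2)/5 = 2 + (9/5)*(17/3) = 2 + 51/5 = 61/5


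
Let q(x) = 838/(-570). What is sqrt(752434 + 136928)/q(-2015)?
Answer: -855*sqrt(98818)/419 ≈ -641.46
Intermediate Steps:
q(x) = -419/285 (q(x) = 838*(-1/570) = -419/285)
sqrt(752434 + 136928)/q(-2015) = sqrt(752434 + 136928)/(-419/285) = sqrt(889362)*(-285/419) = (3*sqrt(98818))*(-285/419) = -855*sqrt(98818)/419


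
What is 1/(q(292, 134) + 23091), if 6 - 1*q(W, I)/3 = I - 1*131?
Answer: 1/23100 ≈ 4.3290e-5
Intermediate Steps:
q(W, I) = 411 - 3*I (q(W, I) = 18 - 3*(I - 1*131) = 18 - 3*(I - 131) = 18 - 3*(-131 + I) = 18 + (393 - 3*I) = 411 - 3*I)
1/(q(292, 134) + 23091) = 1/((411 - 3*134) + 23091) = 1/((411 - 402) + 23091) = 1/(9 + 23091) = 1/23100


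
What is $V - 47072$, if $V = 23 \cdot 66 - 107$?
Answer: $-45661$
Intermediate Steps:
$V = 1411$ ($V = 1518 - 107 = 1411$)
$V - 47072 = 1411 - 47072 = -45661$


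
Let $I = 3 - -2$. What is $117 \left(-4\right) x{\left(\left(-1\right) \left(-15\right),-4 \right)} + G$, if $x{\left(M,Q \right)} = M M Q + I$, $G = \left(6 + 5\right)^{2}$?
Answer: $418981$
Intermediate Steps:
$I = 5$ ($I = 3 + 2 = 5$)
$G = 121$ ($G = 11^{2} = 121$)
$x{\left(M,Q \right)} = 5 + Q M^{2}$ ($x{\left(M,Q \right)} = M M Q + 5 = M^{2} Q + 5 = Q M^{2} + 5 = 5 + Q M^{2}$)
$117 \left(-4\right) x{\left(\left(-1\right) \left(-15\right),-4 \right)} + G = 117 \left(-4\right) \left(5 - 4 \left(\left(-1\right) \left(-15\right)\right)^{2}\right) + 121 = - 468 \left(5 - 4 \cdot 15^{2}\right) + 121 = - 468 \left(5 - 900\right) + 121 = \left(-468\right) \left(-895\right) + 121 = 418860 + 121 = 418981$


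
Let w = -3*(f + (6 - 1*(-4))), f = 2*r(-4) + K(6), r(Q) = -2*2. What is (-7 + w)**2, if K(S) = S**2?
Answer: 14641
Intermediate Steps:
r(Q) = -4
f = 28 (f = 2*(-4) + 6**2 = -8 + 36 = 28)
w = -114 (w = -3*(28 + (6 - 1*(-4))) = -3*(28 + (6 + 4)) = -3*(28 + 10) = -3*38 = -114)
(-7 + w)**2 = (-7 - 114)**2 = (-121)**2 = 14641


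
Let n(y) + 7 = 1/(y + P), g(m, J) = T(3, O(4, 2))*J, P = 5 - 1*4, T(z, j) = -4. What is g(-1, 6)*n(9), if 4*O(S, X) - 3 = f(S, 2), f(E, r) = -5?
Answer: 828/5 ≈ 165.60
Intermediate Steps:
O(S, X) = -½ (O(S, X) = ¾ + (¼)*(-5) = ¾ - 5/4 = -½)
P = 1 (P = 5 - 4 = 1)
g(m, J) = -4*J
n(y) = -7 + 1/(1 + y) (n(y) = -7 + 1/(y + 1) = -7 + 1/(1 + y))
g(-1, 6)*n(9) = (-4*6)*((-6 - 7*9)/(1 + 9)) = -24*(-6 - 63)/10 = -12*(-69)/5 = -24*(-69/10) = 828/5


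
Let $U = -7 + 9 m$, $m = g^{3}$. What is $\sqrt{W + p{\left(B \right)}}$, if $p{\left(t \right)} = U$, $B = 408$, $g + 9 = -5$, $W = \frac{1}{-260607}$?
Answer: $\frac{i \sqrt{1677729156976254}}{260607} \approx 157.17 i$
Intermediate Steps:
$W = - \frac{1}{260607} \approx -3.8372 \cdot 10^{-6}$
$g = -14$ ($g = -9 - 5 = -14$)
$m = -2744$ ($m = \left(-14\right)^{3} = -2744$)
$U = -24703$ ($U = -7 + 9 \left(-2744\right) = -7 - 24696 = -24703$)
$p{\left(t \right)} = -24703$
$\sqrt{W + p{\left(B \right)}} = \sqrt{- \frac{1}{260607} - 24703} = \sqrt{- \frac{6437774722}{260607}} = \frac{i \sqrt{1677729156976254}}{260607}$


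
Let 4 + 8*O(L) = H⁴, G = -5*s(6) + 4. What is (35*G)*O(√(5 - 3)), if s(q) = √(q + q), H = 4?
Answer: 4410 - 11025*√3 ≈ -14686.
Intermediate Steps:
s(q) = √2*√q (s(q) = √(2*q) = √2*√q)
G = 4 - 10*√3 (G = -5*√2*√6 + 4 = -10*√3 + 4 = 4 - 10*√3 ≈ -13.321)
O(L) = 63/2 (O(L) = -½ + (⅛)*4⁴ = -½ + (⅛)*256 = -½ + 32 = 63/2)
(35*G)*O(√(5 - 3)) = (35*(4 - 10*√3))*(63/2) = (140 - 350*√3)*(63/2) = 4410 - 11025*√3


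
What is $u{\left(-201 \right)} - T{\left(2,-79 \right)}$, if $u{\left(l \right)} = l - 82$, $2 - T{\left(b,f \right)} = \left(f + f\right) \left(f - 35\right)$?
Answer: $17727$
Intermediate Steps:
$T{\left(b,f \right)} = 2 - 2 f \left(-35 + f\right)$ ($T{\left(b,f \right)} = 2 - \left(f + f\right) \left(f - 35\right) = 2 - 2 f \left(-35 + f\right)$)
$u{\left(l \right)} = -82 + l$ ($u{\left(l \right)} = l - 82 = -82 + l$)
$u{\left(-201 \right)} - T{\left(2,-79 \right)} = \left(-82 - 201\right) - \left(2 - 2 \left(-79\right)^{2} + 70 \left(-79\right)\right) = -283 - \left(2 - 12482 - 5530\right) = -283 - -18010 = -283 + 18010 = 17727$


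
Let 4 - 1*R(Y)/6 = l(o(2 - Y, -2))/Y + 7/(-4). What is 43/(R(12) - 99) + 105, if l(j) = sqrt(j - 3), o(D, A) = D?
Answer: 868788/8327 + 43*I*sqrt(13)/8327 ≈ 104.33 + 0.018619*I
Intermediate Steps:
l(j) = sqrt(-3 + j)
R(Y) = 69/2 - 6*sqrt(-1 - Y)/Y (R(Y) = 24 - 6*(sqrt(-3 + (2 - Y))/Y + 7/(-4)) = 24 - 6*(sqrt(-1 - Y)/Y + 7*(-1/4)) = 24 - 6*(sqrt(-1 - Y)/Y - 7/4) = 24 - 6*(-7/4 + sqrt(-1 - Y)/Y) = 24 + (21/2 - 6*sqrt(-1 - Y)/Y) = 69/2 - 6*sqrt(-1 - Y)/Y)
43/(R(12) - 99) + 105 = 43/((69/2 - 6*sqrt(-1 - 1*12)/12) - 99) + 105 = 43/((69/2 - 6*1/12*sqrt(-1 - 12)) - 99) + 105 = 43/((69/2 - 6*1/12*sqrt(-13)) - 99) + 105 = 43/((69/2 - 6*1/12*I*sqrt(13)) - 99) + 105 = 43/((69/2 - I*sqrt(13)/2) - 99) + 105 = 43/(-129/2 - I*sqrt(13)/2) + 105 = 105 + 43/(-129/2 - I*sqrt(13)/2)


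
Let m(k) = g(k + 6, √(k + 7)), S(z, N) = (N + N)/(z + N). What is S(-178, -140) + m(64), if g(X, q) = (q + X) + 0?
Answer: 11270/159 + √71 ≈ 79.307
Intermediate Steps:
g(X, q) = X + q (g(X, q) = (X + q) + 0 = X + q)
S(z, N) = 2*N/(N + z) (S(z, N) = (2*N)/(N + z) = 2*N/(N + z))
m(k) = 6 + k + √(7 + k) (m(k) = (k + 6) + √(k + 7) = (6 + k) + √(7 + k) = 6 + k + √(7 + k))
S(-178, -140) + m(64) = 2*(-140)/(-140 - 178) + (6 + 64 + √(7 + 64)) = 2*(-140)/(-318) + (6 + 64 + √71) = 2*(-140)*(-1/318) + (70 + √71) = 140/159 + (70 + √71) = 11270/159 + √71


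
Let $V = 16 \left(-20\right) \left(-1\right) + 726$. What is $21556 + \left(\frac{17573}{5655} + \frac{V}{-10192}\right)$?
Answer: $\frac{47791139671}{2216760} \approx 21559.0$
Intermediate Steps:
$V = 1046$ ($V = \left(-320\right) \left(-1\right) + 726 = 320 + 726 = 1046$)
$21556 + \left(\frac{17573}{5655} + \frac{V}{-10192}\right) = 21556 + \left(\frac{17573}{5655} + \frac{1046}{-10192}\right) = 21556 + \left(17573 \cdot \frac{1}{5655} + 1046 \left(- \frac{1}{10192}\right)\right) = 21556 + \left(\frac{17573}{5655} - \frac{523}{5096}\right) = 21556 + \frac{6661111}{2216760} = \frac{47791139671}{2216760}$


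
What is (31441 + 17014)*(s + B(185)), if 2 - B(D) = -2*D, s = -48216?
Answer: -2318281020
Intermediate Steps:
B(D) = 2 + 2*D (B(D) = 2 - (-2)*D = 2 + 2*D)
(31441 + 17014)*(s + B(185)) = (31441 + 17014)*(-48216 + (2 + 2*185)) = 48455*(-48216 + (2 + 370)) = 48455*(-48216 + 372) = 48455*(-47844) = -2318281020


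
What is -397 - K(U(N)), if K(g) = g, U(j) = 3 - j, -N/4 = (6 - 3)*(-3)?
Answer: -364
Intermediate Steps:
N = 36 (N = -4*(6 - 3)*(-3) = -12*(-3) = -4*(-9) = 36)
-397 - K(U(N)) = -397 - (3 - 1*36) = -397 - (3 - 36) = -397 - 1*(-33) = -397 + 33 = -364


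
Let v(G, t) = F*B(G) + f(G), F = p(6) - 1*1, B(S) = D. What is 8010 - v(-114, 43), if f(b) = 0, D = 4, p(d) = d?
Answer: 7990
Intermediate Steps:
B(S) = 4
F = 5 (F = 6 - 1*1 = 6 - 1 = 5)
v(G, t) = 20 (v(G, t) = 5*4 + 0 = 20 + 0 = 20)
8010 - v(-114, 43) = 8010 - 1*20 = 8010 - 20 = 7990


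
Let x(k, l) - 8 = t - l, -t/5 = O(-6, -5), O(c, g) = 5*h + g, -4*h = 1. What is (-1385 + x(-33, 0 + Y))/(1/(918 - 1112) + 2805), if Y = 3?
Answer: -523315/1088338 ≈ -0.48084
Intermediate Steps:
h = -¼ (h = -¼*1 = -¼ ≈ -0.25000)
O(c, g) = -5/4 + g (O(c, g) = 5*(-¼) + g = -5/4 + g)
t = 125/4 (t = -5*(-5/4 - 5) = -5*(-25/4) = 125/4 ≈ 31.250)
x(k, l) = 157/4 - l (x(k, l) = 8 + (125/4 - l) = 157/4 - l)
(-1385 + x(-33, 0 + Y))/(1/(918 - 1112) + 2805) = (-1385 + (157/4 - (0 + 3)))/(1/(918 - 1112) + 2805) = (-1385 + (157/4 - 1*3))/(1/(-194) + 2805) = (-1385 + (157/4 - 3))/(-1/194 + 2805) = (-1385 + 145/4)/(544169/194) = -5395/4*194/544169 = -523315/1088338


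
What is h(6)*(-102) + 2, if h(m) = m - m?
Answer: 2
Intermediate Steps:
h(m) = 0
h(6)*(-102) + 2 = 0*(-102) + 2 = 0 + 2 = 2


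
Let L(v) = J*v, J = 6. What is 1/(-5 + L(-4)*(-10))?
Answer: 1/235 ≈ 0.0042553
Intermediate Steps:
L(v) = 6*v
1/(-5 + L(-4)*(-10)) = 1/(-5 + (6*(-4))*(-10)) = 1/(-5 - 24*(-10)) = 1/(-5 + 240) = 1/235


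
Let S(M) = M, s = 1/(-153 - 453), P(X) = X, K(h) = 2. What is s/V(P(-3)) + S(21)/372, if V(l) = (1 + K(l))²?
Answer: 19027/338148 ≈ 0.056268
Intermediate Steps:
s = -1/606 (s = 1/(-606) = -1/606 ≈ -0.0016502)
V(l) = 9 (V(l) = (1 + 2)² = 3² = 9)
s/V(P(-3)) + S(21)/372 = -1/606/9 + 21/372 = -1/606*⅑ + 21*(1/372) = -1/5454 + 7/124 = 19027/338148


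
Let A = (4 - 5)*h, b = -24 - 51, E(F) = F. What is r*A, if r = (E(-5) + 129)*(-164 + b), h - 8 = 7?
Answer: 444540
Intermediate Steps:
b = -75
h = 15 (h = 8 + 7 = 15)
r = -29636 (r = (-5 + 129)*(-164 - 75) = 124*(-239) = -29636)
A = -15 (A = (4 - 5)*15 = -1*15 = -15)
r*A = -29636*(-15) = 444540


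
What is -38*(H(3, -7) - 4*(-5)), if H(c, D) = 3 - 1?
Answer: -836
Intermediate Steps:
H(c, D) = 2
-38*(H(3, -7) - 4*(-5)) = -38*(2 - 4*(-5)) = -38*(2 + 20) = -38*22 = -836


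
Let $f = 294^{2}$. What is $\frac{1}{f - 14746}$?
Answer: $\frac{1}{71690} \approx 1.3949 \cdot 10^{-5}$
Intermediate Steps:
$f = 86436$
$\frac{1}{f - 14746} = \frac{1}{86436 - 14746} = \frac{1}{71690}$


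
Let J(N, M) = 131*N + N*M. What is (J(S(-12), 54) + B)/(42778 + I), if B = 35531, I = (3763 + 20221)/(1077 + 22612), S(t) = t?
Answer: 789104279/1013392026 ≈ 0.77868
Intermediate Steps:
I = 23984/23689 ≈ 1.0125
J(N, M) = 131*N + M*N
(J(S(-12), 54) + B)/(42778 + I) = (-12*(131 + 54) + 35531)/(42778 + 23984/23689) = (-12*185 + 35531)/(1013392026/23689) = (-2220 + 35531)*(23689/1013392026) = 33311*(23689/1013392026) = 789104279/1013392026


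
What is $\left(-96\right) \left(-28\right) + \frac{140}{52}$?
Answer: $\frac{34979}{13} \approx 2690.7$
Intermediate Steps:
$\left(-96\right) \left(-28\right) + \frac{140}{52} = 2688 + 140 \cdot \frac{1}{52} = 2688 + \frac{35}{13} = \frac{34979}{13}$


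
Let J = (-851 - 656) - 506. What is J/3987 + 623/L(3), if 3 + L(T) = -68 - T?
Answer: -877621/98346 ≈ -8.9238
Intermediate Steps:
L(T) = -71 - T (L(T) = -3 + (-68 - T) = -71 - T)
J = -2013 (J = -1507 - 506 = -2013)
J/3987 + 623/L(3) = -2013/3987 + 623/(-71 - 1*3) = -2013*1/3987 + 623/(-71 - 3) = -671/1329 + 623/(-74) = -671/1329 + 623*(-1/74) = -671/1329 - 623/74 = -877621/98346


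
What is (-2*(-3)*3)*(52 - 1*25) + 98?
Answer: 584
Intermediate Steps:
(-2*(-3)*3)*(52 - 1*25) + 98 = (6*3)*(52 - 25) + 98 = 18*27 + 98 = 486 + 98 = 584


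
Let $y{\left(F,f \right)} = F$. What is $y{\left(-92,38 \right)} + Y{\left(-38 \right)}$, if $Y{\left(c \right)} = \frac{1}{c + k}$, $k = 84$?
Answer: $- \frac{4231}{46} \approx -91.978$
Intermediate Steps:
$Y{\left(c \right)} = \frac{1}{84 + c}$ ($Y{\left(c \right)} = \frac{1}{c + 84} = \frac{1}{84 + c}$)
$y{\left(-92,38 \right)} + Y{\left(-38 \right)} = -92 + \frac{1}{84 - 38} = -92 + \frac{1}{46} = - \frac{4231}{46}$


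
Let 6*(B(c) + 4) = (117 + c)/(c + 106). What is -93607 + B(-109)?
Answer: -842503/9 ≈ -93612.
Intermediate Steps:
B(c) = -4 + (117 + c)/(6*(106 + c)) (B(c) = -4 + ((117 + c)/(c + 106))/6 = -4 + ((117 + c)/(106 + c))/6 = -4 + (117 + c)/(6*(106 + c)))
-93607 + B(-109) = -93607 + (-2427 - 23*(-109))/(6*(106 - 109)) = -93607 + (⅙)*(-2427 + 2507)/(-3) = -93607 + (⅙)*(-⅓)*80 = -93607 - 40/9 = -842503/9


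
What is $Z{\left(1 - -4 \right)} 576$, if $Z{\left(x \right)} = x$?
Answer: $2880$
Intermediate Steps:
$Z{\left(1 - -4 \right)} 576 = \left(1 - -4\right) 576 = \left(1 + 4\right) 576 = 5 \cdot 576 = 2880$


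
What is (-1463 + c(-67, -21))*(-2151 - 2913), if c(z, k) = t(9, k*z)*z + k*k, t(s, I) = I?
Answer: 482553624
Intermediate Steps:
c(z, k) = k² + k*z² (c(z, k) = (k*z)*z + k*k = k*z² + k² = k² + k*z²)
(-1463 + c(-67, -21))*(-2151 - 2913) = (-1463 - 21*(-21 + (-67)²))*(-2151 - 2913) = (-1463 - 21*(-21 + 4489))*(-5064) = (-1463 - 21*4468)*(-5064) = (-1463 - 93828)*(-5064) = -95291*(-5064) = 482553624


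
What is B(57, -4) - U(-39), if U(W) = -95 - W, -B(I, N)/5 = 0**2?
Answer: 56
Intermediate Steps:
B(I, N) = 0 (B(I, N) = -5*0**2 = -5*0 = 0)
B(57, -4) - U(-39) = 0 - (-95 - 1*(-39)) = 0 - (-95 + 39) = 0 - 1*(-56) = 0 + 56 = 56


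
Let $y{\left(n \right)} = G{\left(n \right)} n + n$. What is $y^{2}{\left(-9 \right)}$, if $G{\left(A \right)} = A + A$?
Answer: $23409$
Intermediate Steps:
$G{\left(A \right)} = 2 A$
$y{\left(n \right)} = n + 2 n^{2}$ ($y{\left(n \right)} = 2 n n + n = 2 n^{2} + n = n + 2 n^{2}$)
$y^{2}{\left(-9 \right)} = \left(- 9 \left(1 + 2 \left(-9\right)\right)\right)^{2} = \left(- 9 \left(1 - 18\right)\right)^{2} = \left(\left(-9\right) \left(-17\right)\right)^{2} = 153^{2} = 23409$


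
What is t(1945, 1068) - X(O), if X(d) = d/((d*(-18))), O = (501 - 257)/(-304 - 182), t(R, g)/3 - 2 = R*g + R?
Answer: 112277179/18 ≈ 6.2376e+6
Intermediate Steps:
t(R, g) = 6 + 3*R + 3*R*g (t(R, g) = 6 + 3*(R*g + R) = 6 + 3*(R + R*g) = 6 + (3*R + 3*R*g) = 6 + 3*R + 3*R*g)
O = -122/243 (O = 244/(-486) = 244*(-1/486) = -122/243 ≈ -0.50206)
X(d) = -1/18 (X(d) = d/((-18*d)) = d*(-1/(18*d)) = -1/18)
t(1945, 1068) - X(O) = (6 + 3*1945 + 3*1945*1068) - 1*(-1/18) = (6 + 5835 + 6231780) + 1/18 = 6237621 + 1/18 = 112277179/18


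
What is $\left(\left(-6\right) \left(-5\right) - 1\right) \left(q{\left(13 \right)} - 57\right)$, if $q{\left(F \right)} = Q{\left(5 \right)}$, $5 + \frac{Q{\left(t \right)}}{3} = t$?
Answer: $-1653$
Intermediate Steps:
$Q{\left(t \right)} = -15 + 3 t$
$q{\left(F \right)} = 0$ ($q{\left(F \right)} = -15 + 3 \cdot 5 = -15 + 15 = 0$)
$\left(\left(-6\right) \left(-5\right) - 1\right) \left(q{\left(13 \right)} - 57\right) = \left(\left(-6\right) \left(-5\right) - 1\right) \left(0 - 57\right) = \left(30 - 1\right) \left(-57\right) = 29 \left(-57\right) = -1653$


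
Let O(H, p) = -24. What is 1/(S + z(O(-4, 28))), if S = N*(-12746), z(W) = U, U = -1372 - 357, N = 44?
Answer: -1/562553 ≈ -1.7776e-6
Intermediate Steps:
U = -1729
z(W) = -1729
S = -560824 (S = 44*(-12746) = -560824)
1/(S + z(O(-4, 28))) = 1/(-560824 - 1729) = 1/(-562553) = -1/562553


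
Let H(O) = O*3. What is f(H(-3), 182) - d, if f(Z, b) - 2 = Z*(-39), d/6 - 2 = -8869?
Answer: 53555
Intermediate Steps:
d = -53202 (d = 12 + 6*(-8869) = 12 - 53214 = -53202)
H(O) = 3*O
f(Z, b) = 2 - 39*Z (f(Z, b) = 2 + Z*(-39) = 2 - 39*Z)
f(H(-3), 182) - d = (2 - 117*(-3)) - 1*(-53202) = (2 - 39*(-9)) + 53202 = (2 + 351) + 53202 = 353 + 53202 = 53555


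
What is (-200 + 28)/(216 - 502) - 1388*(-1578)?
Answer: 313207838/143 ≈ 2.1903e+6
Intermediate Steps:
(-200 + 28)/(216 - 502) - 1388*(-1578) = -172/(-286) + 2190264 = -172*(-1/286) + 2190264 = 86/143 + 2190264 = 313207838/143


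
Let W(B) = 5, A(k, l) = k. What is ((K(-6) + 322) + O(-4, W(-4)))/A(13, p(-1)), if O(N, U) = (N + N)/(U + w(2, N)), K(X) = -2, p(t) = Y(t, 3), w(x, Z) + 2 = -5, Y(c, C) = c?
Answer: 324/13 ≈ 24.923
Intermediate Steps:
w(x, Z) = -7 (w(x, Z) = -2 - 5 = -7)
p(t) = t
O(N, U) = 2*N/(-7 + U) (O(N, U) = (N + N)/(U - 7) = (2*N)/(-7 + U) = 2*N/(-7 + U))
((K(-6) + 322) + O(-4, W(-4)))/A(13, p(-1)) = ((-2 + 322) + 2*(-4)/(-7 + 5))/13 = (320 + 2*(-4)/(-2))*(1/13) = (320 + 2*(-4)*(-1/2))*(1/13) = (320 + 4)*(1/13) = 324*(1/13) = 324/13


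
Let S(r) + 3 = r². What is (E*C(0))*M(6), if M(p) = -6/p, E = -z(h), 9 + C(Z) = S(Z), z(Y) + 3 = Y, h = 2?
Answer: 12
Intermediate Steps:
z(Y) = -3 + Y
S(r) = -3 + r²
C(Z) = -12 + Z² (C(Z) = -9 + (-3 + Z²) = -12 + Z²)
E = 1 (E = -(-3 + 2) = -1*(-1) = 1)
(E*C(0))*M(6) = (1*(-12 + 0²))*(-6/6) = (1*(-12 + 0))*(-6*⅙) = (1*(-12))*(-1) = -12*(-1) = 12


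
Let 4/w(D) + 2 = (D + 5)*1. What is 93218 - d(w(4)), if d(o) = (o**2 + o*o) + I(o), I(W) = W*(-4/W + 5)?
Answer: 4567706/49 ≈ 93219.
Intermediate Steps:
w(D) = 4/(3 + D) (w(D) = 4/(-2 + (D + 5)*1) = 4/(-2 + (5 + D)*1) = 4/(-2 + (5 + D)) = 4/(3 + D))
I(W) = W*(5 - 4/W)
d(o) = -4 + 2*o**2 + 5*o (d(o) = (o**2 + o*o) + (-4 + 5*o) = (o**2 + o**2) + (-4 + 5*o) = 2*o**2 + (-4 + 5*o) = -4 + 2*o**2 + 5*o)
93218 - d(w(4)) = 93218 - (-4 + 2*(4/(3 + 4))**2 + 5*(4/(3 + 4))) = 93218 - (-4 + 2*(4/7)**2 + 5*(4/7)) = 93218 - (-4 + 2*(16/49) + 20/7) = 93218 - (-4 + 32/49 + 20/7) = 93218 - 1*(-24/49) = 93218 + 24/49 = 4567706/49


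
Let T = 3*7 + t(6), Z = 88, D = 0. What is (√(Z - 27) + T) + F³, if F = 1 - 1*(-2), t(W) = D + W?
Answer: 54 + √61 ≈ 61.810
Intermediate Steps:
t(W) = W (t(W) = 0 + W = W)
F = 3 (F = 1 + 2 = 3)
T = 27 (T = 3*7 + 6 = 21 + 6 = 27)
(√(Z - 27) + T) + F³ = (√(88 - 27) + 27) + 3³ = (√61 + 27) + 27 = (27 + √61) + 27 = 54 + √61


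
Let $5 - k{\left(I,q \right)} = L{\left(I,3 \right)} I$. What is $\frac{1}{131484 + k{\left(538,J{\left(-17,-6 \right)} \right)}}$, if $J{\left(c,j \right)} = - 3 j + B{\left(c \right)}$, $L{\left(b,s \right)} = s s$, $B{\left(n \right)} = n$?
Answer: $\frac{1}{126647} \approx 7.896 \cdot 10^{-6}$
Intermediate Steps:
$L{\left(b,s \right)} = s^{2}$
$J{\left(c,j \right)} = c - 3 j$ ($J{\left(c,j \right)} = - 3 j + c = c - 3 j$)
$k{\left(I,q \right)} = 5 - 9 I$ ($k{\left(I,q \right)} = 5 - 3^{2} I = 5 - 9 I$)
$\frac{1}{131484 + k{\left(538,J{\left(-17,-6 \right)} \right)}} = \frac{1}{131484 + \left(5 - 4842\right)} = \frac{1}{131484 - 4837} = \frac{1}{126647}$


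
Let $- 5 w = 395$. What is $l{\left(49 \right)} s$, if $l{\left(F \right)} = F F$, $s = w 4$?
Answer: $-758716$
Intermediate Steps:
$w = -79$ ($w = \left(- \frac{1}{5}\right) 395 = -79$)
$s = -316$ ($s = \left(-79\right) 4 = -316$)
$l{\left(F \right)} = F^{2}$
$l{\left(49 \right)} s = 49^{2} \left(-316\right) = 2401 \left(-316\right) = -758716$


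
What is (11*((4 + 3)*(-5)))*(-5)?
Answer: 1925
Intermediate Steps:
(11*((4 + 3)*(-5)))*(-5) = (11*(7*(-5)))*(-5) = (11*(-35))*(-5) = -385*(-5) = 1925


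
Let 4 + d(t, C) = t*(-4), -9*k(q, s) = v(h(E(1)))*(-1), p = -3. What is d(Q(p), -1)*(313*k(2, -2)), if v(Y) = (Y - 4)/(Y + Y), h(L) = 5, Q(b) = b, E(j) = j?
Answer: 1252/45 ≈ 27.822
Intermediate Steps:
v(Y) = (-4 + Y)/(2*Y) (v(Y) = (-4 + Y)/((2*Y)) = (-4 + Y)*(1/(2*Y)) = (-4 + Y)/(2*Y))
k(q, s) = 1/90 (k(q, s) = -(½)*(-4 + 5)/5*(-1)/9 = -(½)*(⅕)*1*(-1)/9 = -(-1)/90 = -⅑*(-⅒) = 1/90)
d(t, C) = -4 - 4*t (d(t, C) = -4 + t*(-4) = -4 - 4*t)
d(Q(p), -1)*(313*k(2, -2)) = (-4 - 4*(-3))*(313*(1/90)) = (-4 + 12)*(313/90) = 8*(313/90) = 1252/45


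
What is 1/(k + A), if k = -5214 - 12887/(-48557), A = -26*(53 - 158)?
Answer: -48557/120602701 ≈ -0.00040262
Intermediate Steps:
A = 2730 (A = -26*(-105) = 2730)
k = -253163311/48557 (k = -5214 - 12887*(-1/48557) = -5214 + 12887/48557 = -253163311/48557 ≈ -5213.7)
1/(k + A) = 1/(-253163311/48557 + 2730) = 1/(-120602701/48557) = -48557/120602701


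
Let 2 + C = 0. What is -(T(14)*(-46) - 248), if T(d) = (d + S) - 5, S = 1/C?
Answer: 639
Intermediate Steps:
C = -2 (C = -2 + 0 = -2)
S = -½ (S = 1/(-2) = -½ ≈ -0.50000)
T(d) = -11/2 + d (T(d) = (d - ½) - 5 = (-½ + d) - 5 = -11/2 + d)
-(T(14)*(-46) - 248) = -((-11/2 + 14)*(-46) - 248) = -((17/2)*(-46) - 248) = -(-391 - 248) = -1*(-639) = 639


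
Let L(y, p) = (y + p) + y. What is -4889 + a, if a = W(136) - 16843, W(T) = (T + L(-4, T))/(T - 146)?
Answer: -108792/5 ≈ -21758.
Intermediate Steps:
L(y, p) = p + 2*y (L(y, p) = (p + y) + y = p + 2*y)
W(T) = (-8 + 2*T)/(-146 + T) (W(T) = (T + (T + 2*(-4)))/(T - 146) = (T + (T - 8))/(-146 + T) = (T + (-8 + T))/(-146 + T) = (-8 + 2*T)/(-146 + T))
a = -84347/5 (a = 2*(-4 + 136)/(-146 + 136) - 16843 = 2*132/(-10) - 16843 = 2*(-⅒)*132 - 16843 = -132/5 - 16843 = -84347/5 ≈ -16869.)
-4889 + a = -4889 - 84347/5 = -108792/5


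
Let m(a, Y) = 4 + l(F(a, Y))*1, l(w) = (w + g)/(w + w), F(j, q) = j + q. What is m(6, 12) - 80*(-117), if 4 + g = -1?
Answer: 337117/36 ≈ 9364.4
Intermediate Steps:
g = -5 (g = -4 - 1 = -5)
l(w) = (-5 + w)/(2*w) (l(w) = (w - 5)/(w + w) = (-5 + w)/((2*w)) = (-5 + w)*(1/(2*w)) = (-5 + w)/(2*w))
m(a, Y) = 4 + (-5 + Y + a)/(2*(Y + a)) (m(a, Y) = 4 + ((-5 + (a + Y))/(2*(a + Y)))*1 = 4 + ((-5 + (Y + a))/(2*(Y + a)))*1 = 4 + ((-5 + Y + a)/(2*(Y + a)))*1 = 4 + (-5 + Y + a)/(2*(Y + a)))
m(6, 12) - 80*(-117) = (-5 + 9*12 + 9*6)/(2*(12 + 6)) - 80*(-117) = (1/2)*(-5 + 108 + 54)/18 + 9360 = (1/2)*(1/18)*157 + 9360 = 157/36 + 9360 = 337117/36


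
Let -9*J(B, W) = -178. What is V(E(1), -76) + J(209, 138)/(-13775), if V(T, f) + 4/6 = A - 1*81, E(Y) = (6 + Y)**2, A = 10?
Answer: -8885053/123975 ≈ -71.668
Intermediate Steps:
J(B, W) = 178/9 (J(B, W) = -1/9*(-178) = 178/9)
V(T, f) = -215/3 (V(T, f) = -2/3 + (10 - 1*81) = -2/3 + (10 - 81) = -2/3 - 71 = -215/3)
V(E(1), -76) + J(209, 138)/(-13775) = -215/3 + (178/9)/(-13775) = -215/3 + (178/9)*(-1/13775) = -215/3 - 178/123975 = -8885053/123975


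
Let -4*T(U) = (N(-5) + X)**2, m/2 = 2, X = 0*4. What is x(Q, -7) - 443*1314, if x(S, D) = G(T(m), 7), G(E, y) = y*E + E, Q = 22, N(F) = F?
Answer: -582152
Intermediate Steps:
X = 0
m = 4 (m = 2*2 = 4)
T(U) = -25/4 (T(U) = -(-5 + 0)**2/4 = -1/4*(-5)**2 = -1/4*25 = -25/4)
G(E, y) = E + E*y (G(E, y) = E*y + E = E + E*y)
x(S, D) = -50 (x(S, D) = -25*(1 + 7)/4 = -25/4*8 = -50)
x(Q, -7) - 443*1314 = -50 - 443*1314 = -50 - 582102 = -582152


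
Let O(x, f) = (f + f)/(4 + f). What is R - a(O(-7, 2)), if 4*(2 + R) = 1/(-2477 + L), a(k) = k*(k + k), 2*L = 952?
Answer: -69371/24012 ≈ -2.8890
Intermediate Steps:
L = 476 (L = (½)*952 = 476)
O(x, f) = 2*f/(4 + f) (O(x, f) = (2*f)/(4 + f) = 2*f/(4 + f))
a(k) = 2*k² (a(k) = k*(2*k) = 2*k²)
R = -16009/8004 (R = -2 + 1/(4*(-2477 + 476)) = -2 + (¼)/(-2001) = -2 + (¼)*(-1/2001) = -2 - 1/8004 = -16009/8004 ≈ -2.0001)
R - a(O(-7, 2)) = -16009/8004 - 2*(2*2/(4 + 2))² = -16009/8004 - 2*(2*2/6)² = -16009/8004 - 2*(2*2*(⅙))² = -16009/8004 - 2*(⅔)² = -16009/8004 - 2*4/9 = -16009/8004 - 1*8/9 = -16009/8004 - 8/9 = -69371/24012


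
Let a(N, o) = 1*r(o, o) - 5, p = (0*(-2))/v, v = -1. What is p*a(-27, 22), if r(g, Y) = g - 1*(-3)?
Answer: 0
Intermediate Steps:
r(g, Y) = 3 + g (r(g, Y) = g + 3 = 3 + g)
p = 0 (p = (0*(-2))/(-1) = 0*(-1) = 0)
a(N, o) = -2 + o (a(N, o) = 1*(3 + o) - 5 = (3 + o) - 5 = -2 + o)
p*a(-27, 22) = 0*(-2 + 22) = 0*20 = 0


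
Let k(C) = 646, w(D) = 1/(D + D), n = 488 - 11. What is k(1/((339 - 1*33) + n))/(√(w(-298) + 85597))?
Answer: 1292*√155129711/7287973 ≈ 2.2080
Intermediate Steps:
n = 477
w(D) = 1/(2*D)
k(1/((339 - 1*33) + n))/(√(w(-298) + 85597)) = 646/(√((½)/(-298) + 85597)) = 646/(√((½)*(-1/298) + 85597)) = 646/(√(-1/596 + 85597)) = 646/(√(51015811/596)) = 646/((7*√155129711/298)) = 646*(2*√155129711/7287973) = 1292*√155129711/7287973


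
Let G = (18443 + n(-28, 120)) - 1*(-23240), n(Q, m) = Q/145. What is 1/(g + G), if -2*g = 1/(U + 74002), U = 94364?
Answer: 48826140/2035210564979 ≈ 2.3991e-5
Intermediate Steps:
n(Q, m) = Q/145 (n(Q, m) = Q*(1/145) = Q/145)
g = -1/336732 (g = -1/(2*(94364 + 74002)) = -1/2/168366 = -1/2*1/168366 = -1/336732 ≈ -2.9697e-6)
G = 6044007/145 (G = (18443 + (1/145)*(-28)) - 1*(-23240) = (18443 - 28/145) + 23240 = 2674207/145 + 23240 = 6044007/145 ≈ 41683.)
1/(g + G) = 1/(-1/336732 + 6044007/145) = 1/(2035210564979/48826140) = 48826140/2035210564979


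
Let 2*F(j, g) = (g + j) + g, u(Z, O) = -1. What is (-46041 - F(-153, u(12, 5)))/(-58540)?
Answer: 91927/117080 ≈ 0.78516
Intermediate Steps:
F(j, g) = g + j/2 (F(j, g) = ((g + j) + g)/2 = (j + 2*g)/2 = g + j/2)
(-46041 - F(-153, u(12, 5)))/(-58540) = (-46041 - (-1 + (½)*(-153)))/(-58540) = (-46041 - (-1 - 153/2))*(-1/58540) = (-46041 - 1*(-155/2))*(-1/58540) = (-46041 + 155/2)*(-1/58540) = -91927/2*(-1/58540) = 91927/117080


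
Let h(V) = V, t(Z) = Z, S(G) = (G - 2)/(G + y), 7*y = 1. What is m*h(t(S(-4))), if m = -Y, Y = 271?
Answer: -3794/9 ≈ -421.56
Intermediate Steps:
y = 1/7 (y = (1/7)*1 = 1/7 ≈ 0.14286)
S(G) = (-2 + G)/(1/7 + G) (S(G) = (G - 2)/(G + 1/7) = (-2 + G)/(1/7 + G))
m = -271 (m = -1*271 = -271)
m*h(t(S(-4))) = -1897*(-2 - 4)/(1 + 7*(-4)) = -1897*(-6)/(1 - 28) = -1897*(-6)/(-27) = -1897*(-1)*(-6)/27 = -271*14/9 = -3794/9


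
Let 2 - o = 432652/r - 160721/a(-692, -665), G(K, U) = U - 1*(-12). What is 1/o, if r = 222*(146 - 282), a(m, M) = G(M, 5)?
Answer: 7548/71483383 ≈ 0.00010559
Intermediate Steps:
G(K, U) = 12 + U (G(K, U) = U + 12 = 12 + U)
a(m, M) = 17 (a(m, M) = 12 + 5 = 17)
r = -30192 (r = 222*(-136) = -30192)
o = 71483383/7548 (o = 2 - (432652/(-30192) - 160721/17) = 2 - (432652*(-1/30192) - 160721*1/17) = 2 - (-108163/7548 - 160721/17) = 2 - 1*(-71468287/7548) = 2 + 71468287/7548 = 71483383/7548 ≈ 9470.5)
1/o = 1/(71483383/7548) = 7548/71483383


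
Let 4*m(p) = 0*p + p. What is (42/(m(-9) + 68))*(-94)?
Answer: -15792/263 ≈ -60.046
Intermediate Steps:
m(p) = p/4 (m(p) = (0*p + p)/4 = (0 + p)/4 = p/4)
(42/(m(-9) + 68))*(-94) = (42/((¼)*(-9) + 68))*(-94) = (42/(-9/4 + 68))*(-94) = (42/(263/4))*(-94) = ((4/263)*42)*(-94) = (168/263)*(-94) = -15792/263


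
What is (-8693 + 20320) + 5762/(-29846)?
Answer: 173506840/14923 ≈ 11627.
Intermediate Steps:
(-8693 + 20320) + 5762/(-29846) = 11627 + 5762*(-1/29846) = 11627 - 2881/14923 = 173506840/14923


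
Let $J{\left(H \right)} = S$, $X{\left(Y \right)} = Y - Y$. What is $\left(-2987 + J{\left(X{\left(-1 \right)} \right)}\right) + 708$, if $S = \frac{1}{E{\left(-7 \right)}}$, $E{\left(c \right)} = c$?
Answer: $- \frac{15954}{7} \approx -2279.1$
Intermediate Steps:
$X{\left(Y \right)} = 0$
$S = - \frac{1}{7}$ ($S = \frac{1}{-7} = - \frac{1}{7} \approx -0.14286$)
$J{\left(H \right)} = - \frac{1}{7}$
$\left(-2987 + J{\left(X{\left(-1 \right)} \right)}\right) + 708 = \left(-2987 - \frac{1}{7}\right) + 708 = - \frac{20910}{7} + 708 = - \frac{15954}{7}$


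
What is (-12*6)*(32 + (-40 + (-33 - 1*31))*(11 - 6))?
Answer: 35136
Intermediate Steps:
(-12*6)*(32 + (-40 + (-33 - 1*31))*(11 - 6)) = -72*(32 + (-40 + (-33 - 31))*5) = -72*(32 + (-40 - 64)*5) = -72*(32 - 104*5) = -72*(32 - 520) = -72*(-488) = 35136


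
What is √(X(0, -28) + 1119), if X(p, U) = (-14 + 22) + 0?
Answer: 7*√23 ≈ 33.571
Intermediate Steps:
X(p, U) = 8 (X(p, U) = 8 + 0 = 8)
√(X(0, -28) + 1119) = √(8 + 1119) = √1127 = 7*√23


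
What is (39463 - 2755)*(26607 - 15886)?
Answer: 393546468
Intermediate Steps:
(39463 - 2755)*(26607 - 15886) = 36708*10721 = 393546468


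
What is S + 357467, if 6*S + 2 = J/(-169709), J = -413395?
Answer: 121330758865/339418 ≈ 3.5747e+5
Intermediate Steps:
S = 24659/339418 (S = -⅓ + (-413395/(-169709))/6 = -⅓ + (-413395*(-1/169709))/6 = -⅓ + (⅙)*(413395/169709) = -⅓ + 413395/1018254 = 24659/339418 ≈ 0.072651)
S + 357467 = 24659/339418 + 357467 = 121330758865/339418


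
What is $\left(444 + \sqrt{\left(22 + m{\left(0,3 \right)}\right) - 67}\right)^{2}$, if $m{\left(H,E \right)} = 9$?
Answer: $197100 + 5328 i \approx 1.971 \cdot 10^{5} + 5328.0 i$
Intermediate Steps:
$\left(444 + \sqrt{\left(22 + m{\left(0,3 \right)}\right) - 67}\right)^{2} = \left(444 + \sqrt{\left(22 + 9\right) - 67}\right)^{2} = \left(444 + \sqrt{31 - 67}\right)^{2} = \left(444 + \sqrt{-36}\right)^{2} = \left(444 + 6 i\right)^{2}$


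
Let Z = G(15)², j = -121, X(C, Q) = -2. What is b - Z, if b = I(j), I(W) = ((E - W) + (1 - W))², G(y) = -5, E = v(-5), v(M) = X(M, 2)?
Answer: 58056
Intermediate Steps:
v(M) = -2
E = -2
Z = 25 (Z = (-5)² = 25)
I(W) = (-1 - 2*W)² (I(W) = ((-2 - W) + (1 - W))² = (-1 - 2*W)²)
b = 58081 (b = (1 + 2*(-121))² = (1 - 242)² = (-241)² = 58081)
b - Z = 58081 - 1*25 = 58081 - 25 = 58056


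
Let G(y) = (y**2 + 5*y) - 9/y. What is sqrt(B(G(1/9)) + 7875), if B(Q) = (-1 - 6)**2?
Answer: 2*sqrt(1981) ≈ 89.017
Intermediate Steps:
G(y) = y**2 - 9/y + 5*y
B(Q) = 49 (B(Q) = (-7)**2 = 49)
sqrt(B(G(1/9)) + 7875) = sqrt(49 + 7875) = sqrt(7924) = 2*sqrt(1981)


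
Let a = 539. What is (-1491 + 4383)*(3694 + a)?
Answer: 12241836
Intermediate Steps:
(-1491 + 4383)*(3694 + a) = (-1491 + 4383)*(3694 + 539) = 2892*4233 = 12241836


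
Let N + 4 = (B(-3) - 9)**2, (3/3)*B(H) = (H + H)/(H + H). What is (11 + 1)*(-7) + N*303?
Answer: 18096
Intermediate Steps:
B(H) = 1 (B(H) = (H + H)/(H + H) = (2*H)/((2*H)) = (2*H)*(1/(2*H)) = 1)
N = 60 (N = -4 + (1 - 9)**2 = -4 + (-8)**2 = -4 + 64 = 60)
(11 + 1)*(-7) + N*303 = (11 + 1)*(-7) + 60*303 = 12*(-7) + 18180 = -84 + 18180 = 18096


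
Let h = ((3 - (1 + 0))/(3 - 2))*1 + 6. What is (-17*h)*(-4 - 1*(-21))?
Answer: -2312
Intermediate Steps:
h = 8 (h = ((3 - 1*1)/1)*1 + 6 = ((3 - 1)*1)*1 + 6 = (2*1)*1 + 6 = 2*1 + 6 = 2 + 6 = 8)
(-17*h)*(-4 - 1*(-21)) = (-17*8)*(-4 - 1*(-21)) = -136*(-4 + 21) = -136*17 = -2312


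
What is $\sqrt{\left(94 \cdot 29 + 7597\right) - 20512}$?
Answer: $i \sqrt{10189} \approx 100.94 i$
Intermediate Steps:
$\sqrt{\left(94 \cdot 29 + 7597\right) - 20512} = \sqrt{\left(2726 + 7597\right) - 20512} = \sqrt{10323 - 20512} = \sqrt{-10189} = i \sqrt{10189}$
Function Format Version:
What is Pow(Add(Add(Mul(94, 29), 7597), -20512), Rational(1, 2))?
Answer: Mul(I, Pow(10189, Rational(1, 2))) ≈ Mul(100.94, I)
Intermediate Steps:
Pow(Add(Add(Mul(94, 29), 7597), -20512), Rational(1, 2)) = Pow(Add(Add(2726, 7597), -20512), Rational(1, 2)) = Pow(Add(10323, -20512), Rational(1, 2)) = Pow(-10189, Rational(1, 2)) = Mul(I, Pow(10189, Rational(1, 2)))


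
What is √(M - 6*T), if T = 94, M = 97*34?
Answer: √2734 ≈ 52.288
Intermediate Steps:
M = 3298
√(M - 6*T) = √(3298 - 6*94) = √(3298 - 564) = √2734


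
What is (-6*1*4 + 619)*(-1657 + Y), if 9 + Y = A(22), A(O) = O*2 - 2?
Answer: -966280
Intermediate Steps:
A(O) = -2 + 2*O (A(O) = 2*O - 2 = -2 + 2*O)
Y = 33 (Y = -9 + (-2 + 2*22) = -9 + (-2 + 44) = -9 + 42 = 33)
(-6*1*4 + 619)*(-1657 + Y) = (-6*1*4 + 619)*(-1657 + 33) = (-6*4 + 619)*(-1624) = (-24 + 619)*(-1624) = 595*(-1624) = -966280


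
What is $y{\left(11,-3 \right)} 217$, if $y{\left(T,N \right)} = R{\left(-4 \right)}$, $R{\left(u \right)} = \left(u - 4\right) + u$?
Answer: $-2604$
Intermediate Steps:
$R{\left(u \right)} = -4 + 2 u$ ($R{\left(u \right)} = \left(-4 + u\right) + u = -4 + 2 u$)
$y{\left(T,N \right)} = -12$ ($y{\left(T,N \right)} = -4 + 2 \left(-4\right) = -4 - 8 = -12$)
$y{\left(11,-3 \right)} 217 = \left(-12\right) 217 = -2604$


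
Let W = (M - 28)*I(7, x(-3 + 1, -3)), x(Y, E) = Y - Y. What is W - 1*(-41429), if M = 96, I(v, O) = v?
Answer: 41905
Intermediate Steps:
x(Y, E) = 0
W = 476 (W = (96 - 28)*7 = 68*7 = 476)
W - 1*(-41429) = 476 - 1*(-41429) = 476 + 41429 = 41905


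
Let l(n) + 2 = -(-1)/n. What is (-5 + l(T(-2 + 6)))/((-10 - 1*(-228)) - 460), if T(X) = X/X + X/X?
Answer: 13/484 ≈ 0.026859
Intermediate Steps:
T(X) = 2 (T(X) = 1 + 1 = 2)
l(n) = -2 + 1/n (l(n) = -2 - (-1)/n = -2 + 1/n)
(-5 + l(T(-2 + 6)))/((-10 - 1*(-228)) - 460) = (-5 + (-2 + 1/2))/((-10 - 1*(-228)) - 460) = (-5 + (-2 + 1/2))/((-10 + 228) - 460) = (-5 - 3/2)/(218 - 460) = -13/2/(-242) = -13/2*(-1/242) = 13/484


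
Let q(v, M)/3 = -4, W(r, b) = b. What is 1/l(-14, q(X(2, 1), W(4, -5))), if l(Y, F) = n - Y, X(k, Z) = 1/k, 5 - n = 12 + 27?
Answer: -1/20 ≈ -0.050000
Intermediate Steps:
n = -34 (n = 5 - (12 + 27) = 5 - 1*39 = 5 - 39 = -34)
q(v, M) = -12 (q(v, M) = 3*(-4) = -12)
l(Y, F) = -34 - Y
1/l(-14, q(X(2, 1), W(4, -5))) = 1/(-34 - 1*(-14)) = 1/(-34 + 14) = 1/(-20) = -1/20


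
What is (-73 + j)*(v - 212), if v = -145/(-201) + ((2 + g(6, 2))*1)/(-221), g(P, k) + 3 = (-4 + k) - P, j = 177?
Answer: -75067184/3417 ≈ -21969.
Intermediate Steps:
g(P, k) = -7 + k - P (g(P, k) = -3 + ((-4 + k) - P) = -3 + (-4 + k - P) = -7 + k - P)
v = 33854/44421 (v = -145/(-201) + ((2 + (-7 + 2 - 1*6))*1)/(-221) = -145*(-1/201) + ((2 + (-7 + 2 - 6))*1)*(-1/221) = 145/201 + ((2 - 11)*1)*(-1/221) = 145/201 - 9*1*(-1/221) = 145/201 - 9*(-1/221) = 145/201 + 9/221 = 33854/44421 ≈ 0.76212)
(-73 + j)*(v - 212) = (-73 + 177)*(33854/44421 - 212) = 104*(-9383398/44421) = -75067184/3417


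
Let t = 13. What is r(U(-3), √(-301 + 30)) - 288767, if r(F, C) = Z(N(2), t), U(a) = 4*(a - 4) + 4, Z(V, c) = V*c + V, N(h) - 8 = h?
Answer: -288627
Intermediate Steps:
N(h) = 8 + h
Z(V, c) = V + V*c
U(a) = -12 + 4*a (U(a) = 4*(-4 + a) + 4 = (-16 + 4*a) + 4 = -12 + 4*a)
r(F, C) = 140 (r(F, C) = (8 + 2)*(1 + 13) = 10*14 = 140)
r(U(-3), √(-301 + 30)) - 288767 = 140 - 288767 = -288627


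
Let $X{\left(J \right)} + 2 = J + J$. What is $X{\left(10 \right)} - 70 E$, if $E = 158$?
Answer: $-11042$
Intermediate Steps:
$X{\left(J \right)} = -2 + 2 J$ ($X{\left(J \right)} = -2 + \left(J + J\right) = -2 + 2 J$)
$X{\left(10 \right)} - 70 E = \left(-2 + 2 \cdot 10\right) - 11060 = \left(-2 + 20\right) - 11060 = 18 - 11060 = -11042$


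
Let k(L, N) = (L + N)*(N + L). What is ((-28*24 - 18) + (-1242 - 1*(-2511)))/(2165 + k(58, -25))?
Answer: 579/3254 ≈ 0.17793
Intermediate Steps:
k(L, N) = (L + N)**2 (k(L, N) = (L + N)*(L + N) = (L + N)**2)
((-28*24 - 18) + (-1242 - 1*(-2511)))/(2165 + k(58, -25)) = ((-28*24 - 18) + (-1242 - 1*(-2511)))/(2165 + (58 - 25)**2) = ((-672 - 18) + (-1242 + 2511))/(2165 + 33**2) = (-690 + 1269)/(2165 + 1089) = 579/3254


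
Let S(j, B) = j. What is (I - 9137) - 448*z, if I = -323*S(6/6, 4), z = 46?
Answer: -30068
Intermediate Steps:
I = -323 (I = -1938/6 = -323*1 = -323)
(I - 9137) - 448*z = (-323 - 9137) - 448*46 = -9460 - 20608 = -30068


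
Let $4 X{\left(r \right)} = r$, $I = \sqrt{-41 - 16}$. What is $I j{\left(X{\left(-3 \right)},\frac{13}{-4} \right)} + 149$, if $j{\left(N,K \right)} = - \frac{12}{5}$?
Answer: $149 - \frac{12 i \sqrt{57}}{5} \approx 149.0 - 18.12 i$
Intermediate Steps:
$I = i \sqrt{57}$ ($I = \sqrt{-57} = i \sqrt{57} \approx 7.5498 i$)
$X{\left(r \right)} = \frac{r}{4}$
$j{\left(N,K \right)} = - \frac{12}{5}$ ($j{\left(N,K \right)} = \left(-12\right) \frac{1}{5} = - \frac{12}{5}$)
$I j{\left(X{\left(-3 \right)},\frac{13}{-4} \right)} + 149 = i \sqrt{57} \left(- \frac{12}{5}\right) + 149 = - \frac{12 i \sqrt{57}}{5} + 149 = 149 - \frac{12 i \sqrt{57}}{5}$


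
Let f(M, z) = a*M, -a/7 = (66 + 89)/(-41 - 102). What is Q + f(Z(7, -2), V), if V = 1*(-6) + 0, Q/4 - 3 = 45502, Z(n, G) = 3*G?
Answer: 26022350/143 ≈ 1.8197e+5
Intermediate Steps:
Q = 182020 (Q = 12 + 4*45502 = 12 + 182008 = 182020)
V = -6 (V = -6 + 0 = -6)
a = 1085/143 (a = -7*(66 + 89)/(-41 - 102) = -1085/(-143) = -1085*(-1)/143 = -7*(-155/143) = 1085/143 ≈ 7.5874)
f(M, z) = 1085*M/143
Q + f(Z(7, -2), V) = 182020 + 1085*(3*(-2))/143 = 182020 + (1085/143)*(-6) = 182020 - 6510/143 = 26022350/143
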